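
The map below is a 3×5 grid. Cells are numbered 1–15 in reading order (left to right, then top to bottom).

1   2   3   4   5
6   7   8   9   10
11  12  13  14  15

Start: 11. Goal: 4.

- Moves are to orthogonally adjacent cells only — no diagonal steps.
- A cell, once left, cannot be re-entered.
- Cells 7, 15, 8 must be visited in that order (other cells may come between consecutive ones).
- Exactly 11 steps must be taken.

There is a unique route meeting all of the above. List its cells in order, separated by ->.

The waypoints must appear in the order 7, 15, 8, with no cell reused.
Route from 11: up to 6, right to 7, down to 12, 3× right (reaching 15), up to 10, 2× left (reaching 8), up to 3, right to 4 — 11 moves in all.
Check: order respected (7 at step 2, 15 at step 6, 8 at step 9); 11 moves as required.

11 -> 6 -> 7 -> 12 -> 13 -> 14 -> 15 -> 10 -> 9 -> 8 -> 3 -> 4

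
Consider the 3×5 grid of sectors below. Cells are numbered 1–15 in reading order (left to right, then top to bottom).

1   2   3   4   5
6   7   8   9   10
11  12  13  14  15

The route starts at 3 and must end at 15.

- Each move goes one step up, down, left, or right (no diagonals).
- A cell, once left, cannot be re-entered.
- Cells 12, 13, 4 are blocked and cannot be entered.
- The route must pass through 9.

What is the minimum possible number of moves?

Any route passes through 9 somewhere between 3 and 15. Summing Manhattan distances along the two legs (3 → 9 → 15) gives a lower bound of 2 + 2 = 4 moves.
A route of 4 moves achieves this: 3 → 8 → 9 → 14 → 15.
Since 4 matches the lower bound, it is optimal.

4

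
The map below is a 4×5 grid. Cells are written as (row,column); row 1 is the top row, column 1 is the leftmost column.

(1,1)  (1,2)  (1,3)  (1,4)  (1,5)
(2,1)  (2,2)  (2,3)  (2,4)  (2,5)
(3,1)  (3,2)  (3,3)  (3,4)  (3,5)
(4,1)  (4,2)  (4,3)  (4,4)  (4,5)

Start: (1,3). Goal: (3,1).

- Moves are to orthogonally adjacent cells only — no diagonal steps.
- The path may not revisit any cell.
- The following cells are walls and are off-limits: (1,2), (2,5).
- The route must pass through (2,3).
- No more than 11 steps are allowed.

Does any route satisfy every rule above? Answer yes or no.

yes

One route that works: (1,3) → (2,3) → (3,3) → (3,2) → (3,1).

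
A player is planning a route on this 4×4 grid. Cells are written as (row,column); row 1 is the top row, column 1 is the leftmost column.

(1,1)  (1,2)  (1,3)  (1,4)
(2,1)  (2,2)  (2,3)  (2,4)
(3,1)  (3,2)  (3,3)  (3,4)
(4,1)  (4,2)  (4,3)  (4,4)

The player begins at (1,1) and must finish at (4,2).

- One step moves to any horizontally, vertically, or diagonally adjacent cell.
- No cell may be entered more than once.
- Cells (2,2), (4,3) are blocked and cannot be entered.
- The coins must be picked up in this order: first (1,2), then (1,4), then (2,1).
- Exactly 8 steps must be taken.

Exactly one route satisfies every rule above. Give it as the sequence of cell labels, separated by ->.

(1,1) -> (1,2) -> (1,3) -> (1,4) -> (2,3) -> (3,2) -> (2,1) -> (3,1) -> (4,2)

The waypoints must appear in the order (1,2), (1,4), (2,1), with no cell reused.
Route from (1,1): right 3 to (1,4), down-left 2 to (3,2), up-left 1 to (2,1), down 1 to (3,1), down-right 1 to (4,2) — 8 moves in all.
Check: order respected ((1,2) at step 1, (1,4) at step 3, (2,1) at step 6); 8 moves as required.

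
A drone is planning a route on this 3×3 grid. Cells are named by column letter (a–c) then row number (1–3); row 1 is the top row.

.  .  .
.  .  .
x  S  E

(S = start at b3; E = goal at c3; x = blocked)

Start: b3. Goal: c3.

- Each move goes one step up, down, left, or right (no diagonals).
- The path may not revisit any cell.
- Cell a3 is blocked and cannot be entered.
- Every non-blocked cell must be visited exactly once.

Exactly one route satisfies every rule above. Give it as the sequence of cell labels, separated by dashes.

Need to visit all 8 open cells exactly once, starting at b3 and ending at c3.
Cell a2 has only two open neighbours (a1 and b2), so the path must pass straight through it: one of those is the cell it's entered from and the other is where it exits.
Route from b3: up 1 to b2, left 1 to a2, up 1 to a1, right 2 to c1, down 2 to c3 — 7 moves in all.
Check: all 8 open cells covered.

b3 - b2 - a2 - a1 - b1 - c1 - c2 - c3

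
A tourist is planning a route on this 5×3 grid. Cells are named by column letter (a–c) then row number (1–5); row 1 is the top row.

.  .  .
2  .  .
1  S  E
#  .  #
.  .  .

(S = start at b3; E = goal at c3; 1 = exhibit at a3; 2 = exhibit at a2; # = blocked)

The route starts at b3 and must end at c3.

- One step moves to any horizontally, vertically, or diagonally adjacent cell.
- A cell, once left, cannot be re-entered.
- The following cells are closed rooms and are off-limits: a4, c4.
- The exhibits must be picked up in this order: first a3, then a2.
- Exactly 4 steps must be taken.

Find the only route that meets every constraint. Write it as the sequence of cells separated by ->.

b3 -> a3 -> a2 -> b2 -> c3

The waypoints must appear in the order a3, a2, with no cell reused.
Route from b3: left 1 to a3, up 1 to a2, right 1 to b2, down-right 1 to c3 — 4 moves in all.
Check: order respected (1 at step 1, 2 at step 2); 4 moves as required.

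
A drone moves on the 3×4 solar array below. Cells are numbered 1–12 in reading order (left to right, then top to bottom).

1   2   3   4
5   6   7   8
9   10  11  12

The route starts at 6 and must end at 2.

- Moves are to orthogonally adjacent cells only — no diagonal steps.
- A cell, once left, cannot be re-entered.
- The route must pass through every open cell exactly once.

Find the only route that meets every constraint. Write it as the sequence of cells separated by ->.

6 -> 7 -> 3 -> 4 -> 8 -> 12 -> 11 -> 10 -> 9 -> 5 -> 1 -> 2

Need to visit all 12 open cells exactly once, starting at 6 and ending at 2.
Route from 6: right to 7, up to 3, right to 4, 2× down (reaching 12), 3× left (reaching 9), 2× up (reaching 1), right to 2 — 11 moves in all.
Check: all 12 open cells covered.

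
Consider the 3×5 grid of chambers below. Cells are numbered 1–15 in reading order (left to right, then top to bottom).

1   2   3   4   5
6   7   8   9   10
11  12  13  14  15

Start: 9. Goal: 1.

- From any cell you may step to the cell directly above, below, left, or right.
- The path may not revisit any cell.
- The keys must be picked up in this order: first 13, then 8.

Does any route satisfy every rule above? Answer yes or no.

yes

One route that works: 9 → 14 → 13 → 8 → 3 → 2 → 1.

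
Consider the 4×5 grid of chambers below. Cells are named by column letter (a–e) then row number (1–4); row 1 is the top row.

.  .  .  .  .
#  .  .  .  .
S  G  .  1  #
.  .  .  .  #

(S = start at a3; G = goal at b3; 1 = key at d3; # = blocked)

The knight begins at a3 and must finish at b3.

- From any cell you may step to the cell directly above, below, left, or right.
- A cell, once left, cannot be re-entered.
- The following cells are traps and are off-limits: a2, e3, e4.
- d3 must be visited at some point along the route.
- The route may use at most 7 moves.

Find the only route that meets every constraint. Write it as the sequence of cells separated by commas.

The budget equals the shortest possible length, so every move has to be on a shortest route through the required cells.
Route from a3: down 1 to a4, right 3 to d4, up 1 to d3, left 2 to b3 — 7 moves in all.
Check: all required cells visited; 7 ≤ 7 moves.

a3, a4, b4, c4, d4, d3, c3, b3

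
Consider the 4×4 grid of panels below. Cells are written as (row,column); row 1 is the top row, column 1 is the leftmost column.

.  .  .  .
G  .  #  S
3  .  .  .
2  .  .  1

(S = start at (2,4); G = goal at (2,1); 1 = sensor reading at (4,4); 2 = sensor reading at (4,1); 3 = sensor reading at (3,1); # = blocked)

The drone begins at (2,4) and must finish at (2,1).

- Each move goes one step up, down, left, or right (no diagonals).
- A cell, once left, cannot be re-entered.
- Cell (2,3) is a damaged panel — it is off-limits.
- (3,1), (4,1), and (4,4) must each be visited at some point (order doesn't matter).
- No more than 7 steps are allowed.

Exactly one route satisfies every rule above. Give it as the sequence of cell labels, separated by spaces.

The 7-move cap with required stops at (3,1), (4,1), (4,4) leaves no slack for detours.
Route from (2,4): down 2 to (4,4), left 3 to (4,1), up 2 to (2,1) — 7 moves in all.
Check: all required cells visited; 7 ≤ 7 moves.

(2,4) (3,4) (4,4) (4,3) (4,2) (4,1) (3,1) (2,1)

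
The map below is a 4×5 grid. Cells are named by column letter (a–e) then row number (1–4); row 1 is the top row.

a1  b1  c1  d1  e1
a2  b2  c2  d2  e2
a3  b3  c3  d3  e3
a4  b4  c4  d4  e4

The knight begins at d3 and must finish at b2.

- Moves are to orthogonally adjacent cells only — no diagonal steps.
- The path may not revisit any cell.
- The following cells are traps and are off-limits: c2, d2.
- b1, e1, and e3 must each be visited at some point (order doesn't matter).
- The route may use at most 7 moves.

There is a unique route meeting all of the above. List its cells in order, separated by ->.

The budget equals the shortest possible length, so every move has to be on a shortest route through the required cells.
Route from d3: right 1 to e3, up 2 to e1, left 3 to b1, down 1 to b2 — 7 moves in all.
Check: all required cells visited; 7 ≤ 7 moves.

d3 -> e3 -> e2 -> e1 -> d1 -> c1 -> b1 -> b2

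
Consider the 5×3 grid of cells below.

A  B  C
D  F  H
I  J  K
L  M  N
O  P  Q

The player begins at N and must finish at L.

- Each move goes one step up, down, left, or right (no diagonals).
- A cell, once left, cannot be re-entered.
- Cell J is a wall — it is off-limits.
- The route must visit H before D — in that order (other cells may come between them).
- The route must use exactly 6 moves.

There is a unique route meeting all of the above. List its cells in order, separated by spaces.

N K H F D I L

The waypoints must appear in the order H, D, with no cell reused.
Route from N: 2× up (reaching H), 2× left (reaching D), 2× down (reaching L) — 6 moves in all.
Check: order respected (H at step 2, D at step 4); 6 moves as required.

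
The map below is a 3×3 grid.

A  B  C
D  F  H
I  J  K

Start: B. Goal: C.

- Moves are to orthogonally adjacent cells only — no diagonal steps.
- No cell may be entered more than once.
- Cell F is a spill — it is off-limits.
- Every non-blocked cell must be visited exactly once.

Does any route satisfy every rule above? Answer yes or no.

yes

One route that works: B → A → D → I → J → K → H → C.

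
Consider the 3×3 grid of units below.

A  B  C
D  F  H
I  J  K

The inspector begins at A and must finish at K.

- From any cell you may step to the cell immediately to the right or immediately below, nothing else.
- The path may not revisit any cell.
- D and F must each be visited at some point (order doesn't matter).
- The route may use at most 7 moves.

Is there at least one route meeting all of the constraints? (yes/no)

One route that works: A → D → F → J → K.

yes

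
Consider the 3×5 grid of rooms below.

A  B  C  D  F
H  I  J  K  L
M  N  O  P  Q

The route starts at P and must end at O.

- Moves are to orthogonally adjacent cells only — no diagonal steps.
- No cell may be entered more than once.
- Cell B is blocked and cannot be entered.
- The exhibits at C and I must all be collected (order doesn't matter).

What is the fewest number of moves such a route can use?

Any route passes through C and I in some order between P and O. Summing Manhattan distances along each leg and taking the cheapest ordering (P → C → I → O) gives a lower bound of 3 + 2 + 2 = 7 moves.
A route of 7 moves achieves this: P → K → D → C → J → I → N → O.
Since 7 matches the lower bound, it is optimal.

7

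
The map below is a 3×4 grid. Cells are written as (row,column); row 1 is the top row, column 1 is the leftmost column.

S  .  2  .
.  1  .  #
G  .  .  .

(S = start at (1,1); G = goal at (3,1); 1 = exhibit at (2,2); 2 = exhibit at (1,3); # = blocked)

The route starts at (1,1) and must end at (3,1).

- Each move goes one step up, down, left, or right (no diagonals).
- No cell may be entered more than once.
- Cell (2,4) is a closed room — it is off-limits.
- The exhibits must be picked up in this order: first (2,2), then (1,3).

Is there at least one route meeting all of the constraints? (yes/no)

yes

One route that works: (1,1) → (2,1) → (2,2) → (1,2) → (1,3) → (2,3) → (3,3) → (3,2) → (3,1).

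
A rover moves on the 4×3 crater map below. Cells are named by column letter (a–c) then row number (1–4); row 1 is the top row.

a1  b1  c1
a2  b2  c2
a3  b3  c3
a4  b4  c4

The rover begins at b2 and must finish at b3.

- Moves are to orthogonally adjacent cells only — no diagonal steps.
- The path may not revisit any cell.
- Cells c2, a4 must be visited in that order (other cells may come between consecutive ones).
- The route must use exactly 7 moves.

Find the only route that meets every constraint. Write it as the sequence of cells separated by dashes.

b2 - c2 - c3 - c4 - b4 - a4 - a3 - b3

The waypoints must appear in the order c2, a4, with no cell reused.
Route from b2: right 1 to c2, down 2 to c4, left 2 to a4, up 1 to a3, right 1 to b3 — 7 moves in all.
Check: order respected (c2 at step 1, a4 at step 5); 7 moves as required.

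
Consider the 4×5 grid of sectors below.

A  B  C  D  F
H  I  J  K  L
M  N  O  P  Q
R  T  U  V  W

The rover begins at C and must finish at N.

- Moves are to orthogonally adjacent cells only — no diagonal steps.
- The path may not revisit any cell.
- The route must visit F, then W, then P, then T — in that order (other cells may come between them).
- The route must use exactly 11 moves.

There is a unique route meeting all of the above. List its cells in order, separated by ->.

C -> D -> F -> L -> Q -> W -> V -> P -> O -> U -> T -> N

The waypoints must appear in the order F, W, P, T, with no cell reused.
Route from C: 2× right (reaching F), 3× down (reaching W), left to V, up to P, left to O, down to U, left to T, up to N — 11 moves in all.
Check: order respected (F at step 2, W at step 5, P at step 7, T at step 10); 11 moves as required.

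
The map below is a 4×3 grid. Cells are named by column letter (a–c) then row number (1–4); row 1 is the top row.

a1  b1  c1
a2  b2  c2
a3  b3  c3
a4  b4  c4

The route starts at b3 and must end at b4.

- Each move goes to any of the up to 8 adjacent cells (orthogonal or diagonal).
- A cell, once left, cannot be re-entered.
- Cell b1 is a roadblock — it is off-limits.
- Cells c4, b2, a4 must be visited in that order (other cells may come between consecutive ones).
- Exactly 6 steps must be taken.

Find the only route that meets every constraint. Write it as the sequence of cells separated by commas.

b3, c4, c3, b2, a3, a4, b4

The waypoints must appear in the order c4, b2, a4, with no cell reused.
Route from b3: down-right 1 to c4, up 1 to c3, up-left 1 to b2, down-left 1 to a3, down 1 to a4, right 1 to b4 — 6 moves in all.
Check: order respected (c4 at step 1, b2 at step 3, a4 at step 5); 6 moves as required.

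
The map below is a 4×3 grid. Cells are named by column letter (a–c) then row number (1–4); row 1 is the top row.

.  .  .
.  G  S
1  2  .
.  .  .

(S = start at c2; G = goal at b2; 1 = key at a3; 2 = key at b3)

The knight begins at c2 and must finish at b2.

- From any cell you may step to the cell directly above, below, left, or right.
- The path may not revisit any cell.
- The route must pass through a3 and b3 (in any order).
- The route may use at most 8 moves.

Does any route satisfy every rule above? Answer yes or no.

yes

One route that works: c2 → c3 → b3 → a3 → a2 → b2.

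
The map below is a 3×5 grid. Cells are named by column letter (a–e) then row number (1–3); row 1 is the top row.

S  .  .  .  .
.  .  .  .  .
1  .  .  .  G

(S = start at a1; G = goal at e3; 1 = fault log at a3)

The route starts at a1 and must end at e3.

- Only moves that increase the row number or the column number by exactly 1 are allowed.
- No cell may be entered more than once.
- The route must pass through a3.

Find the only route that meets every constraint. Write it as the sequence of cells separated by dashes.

a1 - a2 - a3 - b3 - c3 - d3 - e3

Moves only go right or down, so the column and row indices never decrease.
Route from a1: 2× down (reaching a3), 4× right (reaching e3) — 6 moves in all.
Check: all required cells visited.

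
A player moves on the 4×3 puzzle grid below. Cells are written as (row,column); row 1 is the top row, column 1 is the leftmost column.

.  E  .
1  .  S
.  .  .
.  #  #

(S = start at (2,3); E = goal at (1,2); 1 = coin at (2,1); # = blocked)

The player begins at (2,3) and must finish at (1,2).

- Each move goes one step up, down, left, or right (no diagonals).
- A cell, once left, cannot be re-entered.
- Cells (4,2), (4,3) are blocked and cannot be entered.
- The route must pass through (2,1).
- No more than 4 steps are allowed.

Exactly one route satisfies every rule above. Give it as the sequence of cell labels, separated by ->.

(2,3) -> (2,2) -> (2,1) -> (1,1) -> (1,2)

The budget equals the shortest possible length, so every move has to be on a shortest route through the required cells.
Route from (2,3): left 2 to (2,1), up 1 to (1,1), right 1 to (1,2) — 4 moves in all.
Check: all required cells visited; 4 ≤ 4 moves.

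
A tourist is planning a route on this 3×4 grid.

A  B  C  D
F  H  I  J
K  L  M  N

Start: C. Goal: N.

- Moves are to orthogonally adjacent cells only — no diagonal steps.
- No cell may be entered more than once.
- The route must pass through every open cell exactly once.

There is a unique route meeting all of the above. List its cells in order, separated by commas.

C, D, J, I, H, B, A, F, K, L, M, N

Need to visit all 12 open cells exactly once, starting at C and ending at N.
Cell D has only two open neighbours (J and C), so the path must pass straight through it: one of those is the cell it's entered from and the other is where it exits.
Route from C: right to D, down to J, 2× left (reaching H), up to B, left to A, 2× down (reaching K), 3× right (reaching N) — 11 moves in all.
Check: all 12 open cells covered.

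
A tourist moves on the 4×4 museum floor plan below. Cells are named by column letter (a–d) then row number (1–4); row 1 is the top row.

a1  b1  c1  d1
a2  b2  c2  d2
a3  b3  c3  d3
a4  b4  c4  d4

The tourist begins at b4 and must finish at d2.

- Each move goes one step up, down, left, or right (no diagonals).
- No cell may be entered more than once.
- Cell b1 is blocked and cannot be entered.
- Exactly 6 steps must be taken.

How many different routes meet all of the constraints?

12

Need simple routes of exactly 6 moves from b4 to d2 (Manhattan distance 4, so 1 moves are spent on a detour and 1 undoing it).
Branch systematically from the start, pruning whenever the remaining move budget drops below the Manhattan distance to d2 or differs from it in parity. Grouping the completions by first move — via b3: 5; via a4: 4; via c4: 3 — and summing: 5 + 4 + 3 = 12.
That gives 12 routes.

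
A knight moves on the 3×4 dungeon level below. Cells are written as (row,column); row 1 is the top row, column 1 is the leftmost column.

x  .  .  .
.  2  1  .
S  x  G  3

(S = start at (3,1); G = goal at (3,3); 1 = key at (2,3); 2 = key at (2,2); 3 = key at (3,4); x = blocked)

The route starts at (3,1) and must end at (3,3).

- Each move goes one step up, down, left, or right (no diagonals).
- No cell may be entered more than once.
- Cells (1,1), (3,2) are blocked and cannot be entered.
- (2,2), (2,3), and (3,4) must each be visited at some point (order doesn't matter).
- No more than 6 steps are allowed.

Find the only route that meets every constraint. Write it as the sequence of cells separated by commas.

The 6-move cap with required stops at (2,2), (2,3), (3,4) leaves no slack for detours.
Route from (3,1): up 1 to (2,1), right 3 to (2,4), down 1 to (3,4), left 1 to (3,3) — 6 moves in all.
Check: all required cells visited; 6 ≤ 6 moves.

(3,1), (2,1), (2,2), (2,3), (2,4), (3,4), (3,3)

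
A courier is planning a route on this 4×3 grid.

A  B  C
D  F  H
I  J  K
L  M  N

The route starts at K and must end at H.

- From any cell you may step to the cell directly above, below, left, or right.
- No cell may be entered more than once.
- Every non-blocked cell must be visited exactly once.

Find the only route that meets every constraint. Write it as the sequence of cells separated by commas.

K, N, M, L, I, J, F, D, A, B, C, H

Need to visit all 12 open cells exactly once, starting at K and ending at H.
Route from K: down 1 to N, left 2 to L, up 1 to I, right 1 to J, up 1 to F, left 1 to D, up 1 to A, right 2 to C, down 1 to H — 11 moves in all.
Check: all 12 open cells covered.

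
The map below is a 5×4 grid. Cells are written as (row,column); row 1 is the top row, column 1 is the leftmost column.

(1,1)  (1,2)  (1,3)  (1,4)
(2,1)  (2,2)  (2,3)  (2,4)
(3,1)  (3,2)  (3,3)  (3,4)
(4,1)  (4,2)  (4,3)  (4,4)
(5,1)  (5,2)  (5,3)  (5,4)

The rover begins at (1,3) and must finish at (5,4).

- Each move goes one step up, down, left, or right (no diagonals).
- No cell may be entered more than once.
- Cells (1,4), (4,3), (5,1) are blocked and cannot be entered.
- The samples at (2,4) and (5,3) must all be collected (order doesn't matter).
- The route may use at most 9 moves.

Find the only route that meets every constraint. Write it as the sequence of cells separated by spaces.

(1,3) (2,3) (2,4) (3,4) (3,3) (3,2) (4,2) (5,2) (5,3) (5,4)

Any route must reach (2,4) and (5,3) and still end at (5,4) within 9 moves, so the order of the required stops is forced.
Route from (1,3): down 1 to (2,3), right 1 to (2,4), down 1 to (3,4), left 2 to (3,2), down 2 to (5,2), right 2 to (5,4) — 9 moves in all.
Check: all required cells visited; 9 ≤ 9 moves.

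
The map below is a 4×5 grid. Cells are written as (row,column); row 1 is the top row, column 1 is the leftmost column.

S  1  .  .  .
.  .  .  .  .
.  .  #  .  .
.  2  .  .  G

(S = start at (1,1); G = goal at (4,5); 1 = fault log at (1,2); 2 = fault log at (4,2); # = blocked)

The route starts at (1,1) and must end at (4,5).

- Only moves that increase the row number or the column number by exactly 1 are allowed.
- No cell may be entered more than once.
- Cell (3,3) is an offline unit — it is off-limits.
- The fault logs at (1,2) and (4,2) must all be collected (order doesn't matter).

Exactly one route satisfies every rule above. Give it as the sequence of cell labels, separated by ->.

(1,1) -> (1,2) -> (2,2) -> (3,2) -> (4,2) -> (4,3) -> (4,4) -> (4,5)

Moves only go right or down, so the column and row indices never decrease.
Route from (1,1): right 1 to (1,2), down 3 to (4,2), right 3 to (4,5) — 7 moves in all.
Check: all required cells visited.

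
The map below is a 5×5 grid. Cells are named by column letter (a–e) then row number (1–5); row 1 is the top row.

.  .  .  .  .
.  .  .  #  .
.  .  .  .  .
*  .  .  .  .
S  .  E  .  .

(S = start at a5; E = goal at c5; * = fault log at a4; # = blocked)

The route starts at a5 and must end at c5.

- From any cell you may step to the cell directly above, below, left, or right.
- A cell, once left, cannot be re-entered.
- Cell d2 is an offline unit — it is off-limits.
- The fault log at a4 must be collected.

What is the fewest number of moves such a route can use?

4

Any route passes through a4 somewhere between a5 and c5. Summing Manhattan distances along the two legs (a5 → a4 → c5) gives a lower bound of 1 + 3 = 4 moves.
A route of 4 moves achieves this: a5 → a4 → b4 → b5 → c5.
Since 4 matches the lower bound, it is optimal.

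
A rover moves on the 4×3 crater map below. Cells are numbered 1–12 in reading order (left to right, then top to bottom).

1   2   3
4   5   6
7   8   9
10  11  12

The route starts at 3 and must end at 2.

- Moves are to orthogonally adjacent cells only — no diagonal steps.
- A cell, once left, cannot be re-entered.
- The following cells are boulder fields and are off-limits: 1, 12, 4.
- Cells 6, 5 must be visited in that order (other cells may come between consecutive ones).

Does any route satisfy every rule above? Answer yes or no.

One route that works: 3 → 6 → 5 → 2.

yes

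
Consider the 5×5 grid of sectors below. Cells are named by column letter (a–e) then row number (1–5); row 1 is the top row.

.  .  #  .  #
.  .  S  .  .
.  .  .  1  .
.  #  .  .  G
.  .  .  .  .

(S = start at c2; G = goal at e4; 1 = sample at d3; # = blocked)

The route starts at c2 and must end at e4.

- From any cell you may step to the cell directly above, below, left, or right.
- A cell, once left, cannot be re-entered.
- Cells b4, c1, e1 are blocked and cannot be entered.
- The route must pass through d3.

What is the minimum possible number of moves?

Any route passes through d3 somewhere between c2 and e4. Summing Manhattan distances along the two legs (c2 → d3 → e4) gives a lower bound of 2 + 2 = 4 moves.
A route of 4 moves achieves this: c2 → c3 → d3 → d4 → e4.
Since 4 matches the lower bound, it is optimal.

4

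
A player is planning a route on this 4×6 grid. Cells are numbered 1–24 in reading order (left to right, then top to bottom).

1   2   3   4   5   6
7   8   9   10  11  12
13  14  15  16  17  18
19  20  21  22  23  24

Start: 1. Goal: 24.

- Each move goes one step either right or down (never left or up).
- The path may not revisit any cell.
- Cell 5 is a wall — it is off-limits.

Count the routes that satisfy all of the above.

A right/down-only route from 1 to 24 makes exactly 3 down-moves and 5 right-moves in some order.
With no other constraints that would be C(8,3) = 56 routes.
Subtract routes through each blocked cell (inclusion–exclusion for overlaps): − through 5: 4 → 52.
That gives 52 routes.

52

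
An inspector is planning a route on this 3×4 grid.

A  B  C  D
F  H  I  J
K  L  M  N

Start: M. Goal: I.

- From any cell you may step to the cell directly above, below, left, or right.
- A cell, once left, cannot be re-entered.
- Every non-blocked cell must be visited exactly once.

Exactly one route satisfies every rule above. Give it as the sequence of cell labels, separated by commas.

Need to visit all 12 open cells exactly once, starting at M and ending at I.
Route from M: right to N, 2× up (reaching D), 3× left (reaching A), 2× down (reaching K), right to L, up to H, right to I — 11 moves in all.
Check: all 12 open cells covered.

M, N, J, D, C, B, A, F, K, L, H, I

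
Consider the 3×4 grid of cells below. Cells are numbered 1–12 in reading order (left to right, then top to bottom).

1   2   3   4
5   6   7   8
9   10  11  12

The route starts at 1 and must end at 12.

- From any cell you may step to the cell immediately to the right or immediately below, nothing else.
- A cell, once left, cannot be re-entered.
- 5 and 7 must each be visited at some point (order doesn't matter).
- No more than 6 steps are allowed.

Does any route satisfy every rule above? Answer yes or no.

yes

One route that works: 1 → 5 → 6 → 7 → 11 → 12.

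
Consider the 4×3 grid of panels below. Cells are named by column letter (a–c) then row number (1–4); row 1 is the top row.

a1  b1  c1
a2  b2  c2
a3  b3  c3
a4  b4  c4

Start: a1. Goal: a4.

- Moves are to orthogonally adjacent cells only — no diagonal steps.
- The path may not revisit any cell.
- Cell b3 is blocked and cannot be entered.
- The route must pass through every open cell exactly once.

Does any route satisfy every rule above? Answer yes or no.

Colour the cells like a checkerboard: each orthogonal step flips colour, so a Hamiltonian route alternates colours. Here there are 6 cells of one colour and 5 of the other, with start on the opposite colour to the goal — the counts and endpoints can't be arranged into an alternating sequence of length 11, so no Hamiltonian route exists.

no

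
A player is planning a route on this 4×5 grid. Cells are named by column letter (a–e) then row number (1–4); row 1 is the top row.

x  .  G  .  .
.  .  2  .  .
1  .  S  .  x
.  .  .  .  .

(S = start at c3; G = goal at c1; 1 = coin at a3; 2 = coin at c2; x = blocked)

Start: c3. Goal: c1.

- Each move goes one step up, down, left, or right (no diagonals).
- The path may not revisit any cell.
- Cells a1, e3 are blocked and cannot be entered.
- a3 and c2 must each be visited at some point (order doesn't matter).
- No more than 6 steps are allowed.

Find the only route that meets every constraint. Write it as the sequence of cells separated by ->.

c3 -> b3 -> a3 -> a2 -> b2 -> c2 -> c1

The budget equals the shortest possible length, so every move has to be on a shortest route through the required cells.
Route from c3: left 2 to a3, up 1 to a2, right 2 to c2, up 1 to c1 — 6 moves in all.
Check: all required cells visited; 6 ≤ 6 moves.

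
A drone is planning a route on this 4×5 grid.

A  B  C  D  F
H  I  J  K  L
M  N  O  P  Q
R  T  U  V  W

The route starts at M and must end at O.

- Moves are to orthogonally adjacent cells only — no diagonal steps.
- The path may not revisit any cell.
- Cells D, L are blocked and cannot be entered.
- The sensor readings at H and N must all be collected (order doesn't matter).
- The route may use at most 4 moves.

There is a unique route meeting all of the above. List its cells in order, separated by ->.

The budget equals the shortest possible length, so every move has to be on a shortest route through the required cells.
Route from M: up 1 to H, right 1 to I, down 1 to N, right 1 to O — 4 moves in all.
Check: all required cells visited; 4 ≤ 4 moves.

M -> H -> I -> N -> O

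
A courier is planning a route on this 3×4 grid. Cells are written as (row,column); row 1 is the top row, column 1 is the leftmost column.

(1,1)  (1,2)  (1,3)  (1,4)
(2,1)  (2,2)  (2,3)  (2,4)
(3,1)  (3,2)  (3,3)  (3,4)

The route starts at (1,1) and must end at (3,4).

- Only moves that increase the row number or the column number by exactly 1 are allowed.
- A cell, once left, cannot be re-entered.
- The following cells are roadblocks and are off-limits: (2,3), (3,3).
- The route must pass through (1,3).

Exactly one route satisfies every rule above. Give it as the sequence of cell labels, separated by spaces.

(1,1) (1,2) (1,3) (1,4) (2,4) (3,4)

Moves only go right or down, so the column and row indices never decrease.
Route from (1,1): 3× right (reaching (1,4)), 2× down (reaching (3,4)) — 5 moves in all.
Check: all required cells visited.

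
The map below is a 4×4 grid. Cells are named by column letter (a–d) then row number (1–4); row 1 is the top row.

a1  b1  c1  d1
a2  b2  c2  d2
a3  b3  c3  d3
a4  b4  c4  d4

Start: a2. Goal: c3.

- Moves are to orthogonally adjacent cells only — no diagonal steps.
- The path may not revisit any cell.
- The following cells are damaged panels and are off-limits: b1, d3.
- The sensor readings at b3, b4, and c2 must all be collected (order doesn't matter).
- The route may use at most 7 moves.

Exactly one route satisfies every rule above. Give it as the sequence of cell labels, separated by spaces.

a2 a3 a4 b4 b3 b2 c2 c3

The budget equals the shortest possible length, so every move has to be on a shortest route through the required cells.
Route from a2: down 2 to a4, right 1 to b4, up 2 to b2, right 1 to c2, down 1 to c3 — 7 moves in all.
Check: all required cells visited; 7 ≤ 7 moves.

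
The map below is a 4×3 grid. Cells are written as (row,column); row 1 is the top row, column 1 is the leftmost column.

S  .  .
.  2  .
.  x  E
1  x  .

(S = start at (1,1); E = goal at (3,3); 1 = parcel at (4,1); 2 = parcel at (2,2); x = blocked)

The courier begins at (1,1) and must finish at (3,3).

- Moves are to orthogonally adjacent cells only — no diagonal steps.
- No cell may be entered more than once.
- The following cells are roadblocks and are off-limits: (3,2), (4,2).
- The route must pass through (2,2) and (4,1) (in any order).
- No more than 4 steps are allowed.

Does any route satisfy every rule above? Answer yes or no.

no

(4,1) must be visited but has only one open neighbour ((3,1)), and it is neither the start nor the goal — the route would have to enter and leave through (3,1), re-entering it.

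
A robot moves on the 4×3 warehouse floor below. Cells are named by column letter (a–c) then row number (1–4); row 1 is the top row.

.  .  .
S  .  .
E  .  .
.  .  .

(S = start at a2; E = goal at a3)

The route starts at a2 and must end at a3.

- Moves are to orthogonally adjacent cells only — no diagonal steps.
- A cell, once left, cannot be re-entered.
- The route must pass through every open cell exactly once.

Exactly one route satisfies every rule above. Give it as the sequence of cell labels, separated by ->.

a2 -> a1 -> b1 -> c1 -> c2 -> b2 -> b3 -> c3 -> c4 -> b4 -> a4 -> a3

Need to visit all 12 open cells exactly once, starting at a2 and ending at a3.
Cell c4 has only two open neighbours (c3 and b4), so the path must pass straight through it: one of those is the cell it's entered from and the other is where it exits.
Route from a2: up to a1, 2× right (reaching c1), down to c2, left to b2, down to b3, right to c3, down to c4, 2× left (reaching a4), up to a3 — 11 moves in all.
Check: all 12 open cells covered.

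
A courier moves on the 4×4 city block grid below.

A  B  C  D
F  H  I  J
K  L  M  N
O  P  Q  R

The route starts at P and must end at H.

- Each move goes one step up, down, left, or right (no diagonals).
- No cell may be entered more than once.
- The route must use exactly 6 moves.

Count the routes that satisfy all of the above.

Need simple routes of exactly 6 moves from P to H (Manhattan distance 2, so 2 moves are spent on a detour and 2 undoing it).
Branch systematically from the start, pruning whenever the remaining move budget drops below the Manhattan distance to H or differs from it in parity. Grouping the completions by first move — via L: 3; via O: 2; via Q: 6 — and summing: 3 + 2 + 6 = 11.
That gives 11 routes.

11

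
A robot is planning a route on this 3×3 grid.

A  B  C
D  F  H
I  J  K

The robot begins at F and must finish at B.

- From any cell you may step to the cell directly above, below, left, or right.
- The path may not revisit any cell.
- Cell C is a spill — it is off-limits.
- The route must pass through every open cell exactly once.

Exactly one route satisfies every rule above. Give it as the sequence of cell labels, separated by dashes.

F - H - K - J - I - D - A - B

Need to visit all 8 open cells exactly once, starting at F and ending at B.
Cell H has only two open neighbours (K and F), so the path must pass straight through it: one of those is the cell it's entered from and the other is where it exits.
Route from F: right 1 to H, down 1 to K, left 2 to I, up 2 to A, right 1 to B — 7 moves in all.
Check: all 8 open cells covered.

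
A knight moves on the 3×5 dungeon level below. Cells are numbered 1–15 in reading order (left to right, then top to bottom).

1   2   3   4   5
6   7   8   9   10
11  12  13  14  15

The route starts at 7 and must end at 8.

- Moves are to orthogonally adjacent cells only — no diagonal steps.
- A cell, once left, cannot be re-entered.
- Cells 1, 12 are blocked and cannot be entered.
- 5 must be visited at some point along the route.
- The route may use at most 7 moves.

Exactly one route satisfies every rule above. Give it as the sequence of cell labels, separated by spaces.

The 7-move cap with required stops at 5 leaves no slack for detours.
Route from 7: up 1 to 2, right 3 to 5, down 1 to 10, left 2 to 8 — 7 moves in all.
Check: all required cells visited; 7 ≤ 7 moves.

7 2 3 4 5 10 9 8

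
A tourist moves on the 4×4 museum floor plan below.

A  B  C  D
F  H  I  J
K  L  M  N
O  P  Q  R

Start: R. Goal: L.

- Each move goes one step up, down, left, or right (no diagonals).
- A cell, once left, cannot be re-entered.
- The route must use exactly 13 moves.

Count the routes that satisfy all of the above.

32

Need simple routes of exactly 13 moves from R to L (Manhattan distance 3, so 5 moves are spent on a detour and 5 undoing it).
Branch systematically from the start, pruning whenever the remaining move budget drops below the Manhattan distance to L or differs from it in parity. Grouping the completions by first move — via N: 14; via Q: 18 — and summing: 14 + 18 = 32.
That gives 32 routes.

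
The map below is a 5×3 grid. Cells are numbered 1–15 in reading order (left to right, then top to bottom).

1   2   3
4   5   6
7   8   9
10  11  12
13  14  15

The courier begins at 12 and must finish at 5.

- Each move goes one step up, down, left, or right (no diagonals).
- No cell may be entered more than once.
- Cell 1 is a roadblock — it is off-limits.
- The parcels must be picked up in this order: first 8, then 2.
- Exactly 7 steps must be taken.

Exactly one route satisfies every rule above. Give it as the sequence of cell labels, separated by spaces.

The waypoints must appear in the order 8, 2, with no cell reused.
Route from 12: left to 11, up to 8, right to 9, 2× up (reaching 3), left to 2, down to 5 — 7 moves in all.
Check: order respected (8 at step 2, 2 at step 6); 7 moves as required.

12 11 8 9 6 3 2 5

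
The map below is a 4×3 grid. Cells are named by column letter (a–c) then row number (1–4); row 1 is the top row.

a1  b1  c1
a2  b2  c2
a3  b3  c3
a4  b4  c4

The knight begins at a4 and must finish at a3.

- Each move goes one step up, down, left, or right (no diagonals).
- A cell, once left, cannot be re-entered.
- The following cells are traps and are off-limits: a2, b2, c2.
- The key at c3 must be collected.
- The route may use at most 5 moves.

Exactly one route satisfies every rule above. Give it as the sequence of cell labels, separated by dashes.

a4 - b4 - c4 - c3 - b3 - a3

Any route must reach c3 and still end at a3 within 5 moves, so the order of the required stops is forced.
Route from a4: 2× right (reaching c4), up to c3, 2× left (reaching a3) — 5 moves in all.
Check: all required cells visited; 5 ≤ 5 moves.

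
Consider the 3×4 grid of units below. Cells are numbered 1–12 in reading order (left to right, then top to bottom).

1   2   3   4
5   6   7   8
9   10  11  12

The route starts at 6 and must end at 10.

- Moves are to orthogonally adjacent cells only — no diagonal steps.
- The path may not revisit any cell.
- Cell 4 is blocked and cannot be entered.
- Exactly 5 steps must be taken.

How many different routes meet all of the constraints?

Need simple routes of exactly 5 moves from 6 to 10 (Manhattan distance 1, so 2 moves are spent on a detour and 2 undoing it).
Enumerating: 6 2 1 5 9 10 | 6 2 3 7 11 10 | 6 7 8 12 11 10.
That gives 3 routes.

3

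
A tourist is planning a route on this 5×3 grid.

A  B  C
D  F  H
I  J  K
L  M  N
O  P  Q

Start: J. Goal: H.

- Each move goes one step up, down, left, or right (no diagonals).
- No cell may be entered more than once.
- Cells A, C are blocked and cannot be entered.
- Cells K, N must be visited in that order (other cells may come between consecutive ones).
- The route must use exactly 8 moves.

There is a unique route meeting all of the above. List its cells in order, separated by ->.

J -> K -> N -> M -> L -> I -> D -> F -> H

The waypoints must appear in the order K, N, with no cell reused.
Route from J: right to K, down to N, 2× left (reaching L), 2× up (reaching D), 2× right (reaching H) — 8 moves in all.
Check: order respected (K at step 1, N at step 2); 8 moves as required.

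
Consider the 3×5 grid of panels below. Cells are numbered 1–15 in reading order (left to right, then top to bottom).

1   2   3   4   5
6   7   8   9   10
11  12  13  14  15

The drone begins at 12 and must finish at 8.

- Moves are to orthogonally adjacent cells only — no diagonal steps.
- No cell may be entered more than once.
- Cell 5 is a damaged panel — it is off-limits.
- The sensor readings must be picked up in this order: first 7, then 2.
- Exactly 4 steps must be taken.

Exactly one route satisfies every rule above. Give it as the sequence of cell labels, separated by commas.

The waypoints must appear in the order 7, 2, with no cell reused.
Route from 12: 2× up (reaching 2), right to 3, down to 8 — 4 moves in all.
Check: order respected (7 at step 1, 2 at step 2); 4 moves as required.

12, 7, 2, 3, 8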